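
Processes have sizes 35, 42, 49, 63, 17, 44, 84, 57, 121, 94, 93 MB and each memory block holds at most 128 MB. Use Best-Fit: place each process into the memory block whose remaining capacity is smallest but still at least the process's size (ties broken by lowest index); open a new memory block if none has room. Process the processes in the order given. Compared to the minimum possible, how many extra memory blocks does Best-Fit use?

1

Best-Fit: [35,42,49] [63,17,44] [84] [57] [121] [94] [93] → 7 memory blocks.
Total size 699 MB; any packing needs at least ⌈699/128⌉ = 6 memory blocks.
An optimal packing achieves that bound: [121] [94,17] [93,35] [84,44] [63,57] [49,42] → 6 memory blocks.
Excess: 7 − 6 = 1.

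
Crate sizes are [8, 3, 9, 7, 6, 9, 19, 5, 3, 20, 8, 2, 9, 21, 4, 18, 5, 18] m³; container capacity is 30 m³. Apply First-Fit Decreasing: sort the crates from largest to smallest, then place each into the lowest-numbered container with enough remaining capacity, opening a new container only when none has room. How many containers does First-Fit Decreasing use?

Sorted descending: 21, 20, 19, 18, 18, 9, 9, 9, 8, 8, 7, 6, 5, 5, 4, 3, 3, 2.
container 1: place 21 m³, 9 m³ left
container 2: place 20 m³, 10 m³ left
container 3: place 19 m³, 11 m³ left
container 4: place 18 m³, 12 m³ left
container 5: place 18 m³, 12 m³ left
container 1: place 9 m³, 0 m³ left
container 2: place 9 m³, 1 m³ left
container 3: place 9 m³, 2 m³ left
container 4: place 8 m³, 4 m³ left
container 5: place 8 m³, 4 m³ left
container 6: place 7 m³, 23 m³ left
container 6: place 6 m³, 17 m³ left
container 6: place 5 m³, 12 m³ left
container 6: place 5 m³, 7 m³ left
container 4: place 4 m³, 0 m³ left
container 5: place 3 m³, 1 m³ left
container 6: place 3 m³, 4 m³ left
container 3: place 2 m³, 0 m³ left
Final containers: [21,9] [20,9] [19,9,2] [18,8,4] [18,8,3] [7,6,5,5,3].

6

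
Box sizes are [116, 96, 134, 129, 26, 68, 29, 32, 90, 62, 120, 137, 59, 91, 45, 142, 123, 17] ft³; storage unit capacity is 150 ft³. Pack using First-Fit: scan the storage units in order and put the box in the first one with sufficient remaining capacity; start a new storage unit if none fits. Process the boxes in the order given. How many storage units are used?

storage unit 1: place 116 ft³, 34 ft³ left
storage unit 2: place 96 ft³, 54 ft³ left
storage unit 3: place 134 ft³, 16 ft³ left
storage unit 4: place 129 ft³, 21 ft³ left
storage unit 1: place 26 ft³, 8 ft³ left
storage unit 5: place 68 ft³, 82 ft³ left
storage unit 2: place 29 ft³, 25 ft³ left
storage unit 5: place 32 ft³, 50 ft³ left
storage unit 6: place 90 ft³, 60 ft³ left
storage unit 7: place 62 ft³, 88 ft³ left
storage unit 8: place 120 ft³, 30 ft³ left
storage unit 9: place 137 ft³, 13 ft³ left
storage unit 6: place 59 ft³, 1 ft³ left
storage unit 10: place 91 ft³, 59 ft³ left
storage unit 5: place 45 ft³, 5 ft³ left
storage unit 11: place 142 ft³, 8 ft³ left
storage unit 12: place 123 ft³, 27 ft³ left
storage unit 2: place 17 ft³, 8 ft³ left

12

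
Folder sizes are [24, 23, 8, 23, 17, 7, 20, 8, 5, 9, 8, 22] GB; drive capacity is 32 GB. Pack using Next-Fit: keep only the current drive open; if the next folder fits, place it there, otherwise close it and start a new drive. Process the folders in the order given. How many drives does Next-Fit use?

24 GB → drive 1 (remaining 8 GB)
23 GB → drive 2 (remaining 9 GB)
8 GB → drive 2 (remaining 1 GB)
23 GB → drive 3 (remaining 9 GB)
17 GB → drive 4 (remaining 15 GB)
7 GB → drive 4 (remaining 8 GB)
20 GB → drive 5 (remaining 12 GB)
8 GB → drive 5 (remaining 4 GB)
5 GB → drive 6 (remaining 27 GB)
9 GB → drive 6 (remaining 18 GB)
8 GB → drive 6 (remaining 10 GB)
22 GB → drive 7 (remaining 10 GB)
Final drives: [24] [23,8] [23] [17,7] [20,8] [5,9,8] [22].

7 drives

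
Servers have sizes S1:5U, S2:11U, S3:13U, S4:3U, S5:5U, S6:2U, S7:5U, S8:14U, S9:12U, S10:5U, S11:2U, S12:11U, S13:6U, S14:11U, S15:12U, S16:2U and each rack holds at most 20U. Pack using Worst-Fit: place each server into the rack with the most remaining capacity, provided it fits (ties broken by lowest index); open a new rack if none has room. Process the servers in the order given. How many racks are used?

8 racks

S1 (5U) → rack 1 (remaining 15U)
S2 (11U) → rack 1 (remaining 4U)
S3 (13U) → rack 2 (remaining 7U)
S4 (3U) → rack 2 (remaining 4U)
S5 (5U) → rack 3 (remaining 15U)
S6 (2U) → rack 3 (remaining 13U)
S7 (5U) → rack 3 (remaining 8U)
S8 (14U) → rack 4 (remaining 6U)
S9 (12U) → rack 5 (remaining 8U)
S10 (5U) → rack 3 (remaining 3U)
S11 (2U) → rack 5 (remaining 6U)
S12 (11U) → rack 6 (remaining 9U)
S13 (6U) → rack 6 (remaining 3U)
S14 (11U) → rack 7 (remaining 9U)
S15 (12U) → rack 8 (remaining 8U)
S16 (2U) → rack 7 (remaining 7U)
Final racks: [5,11] [13,3] [5,2,5,5] [14] [12,2] [11,6] [11,2] [12].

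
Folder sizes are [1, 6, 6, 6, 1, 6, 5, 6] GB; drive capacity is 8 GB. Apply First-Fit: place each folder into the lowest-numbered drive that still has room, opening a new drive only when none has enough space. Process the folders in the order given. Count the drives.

Put 1 GB in drive 1; 7 GB remain.
Put 6 GB in drive 1; 1 GB remain.
Put 6 GB in drive 2; 2 GB remain.
Put 6 GB in drive 3; 2 GB remain.
Put 1 GB in drive 1; 0 GB remain.
Put 6 GB in drive 4; 2 GB remain.
Put 5 GB in drive 5; 3 GB remain.
Put 6 GB in drive 6; 2 GB remain.

6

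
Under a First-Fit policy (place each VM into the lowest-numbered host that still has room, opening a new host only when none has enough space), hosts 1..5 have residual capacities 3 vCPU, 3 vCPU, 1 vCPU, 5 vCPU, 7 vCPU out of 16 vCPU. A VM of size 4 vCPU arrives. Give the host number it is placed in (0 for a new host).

Hosts with room: host 4 (5 vCPU), host 5 (7 vCPU).
The first with room is host 4.

4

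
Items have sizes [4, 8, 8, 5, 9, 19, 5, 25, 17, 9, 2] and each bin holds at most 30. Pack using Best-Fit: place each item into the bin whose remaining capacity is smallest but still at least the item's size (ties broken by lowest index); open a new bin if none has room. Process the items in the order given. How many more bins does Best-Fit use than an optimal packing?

0

Best-Fit: [4,8,8,5,5] [9,19,2] [25] [17,9] → 4 bins.
Total size 111; any packing needs at least ⌈111/30⌉ = 4 bins.
So 4 is already optimal.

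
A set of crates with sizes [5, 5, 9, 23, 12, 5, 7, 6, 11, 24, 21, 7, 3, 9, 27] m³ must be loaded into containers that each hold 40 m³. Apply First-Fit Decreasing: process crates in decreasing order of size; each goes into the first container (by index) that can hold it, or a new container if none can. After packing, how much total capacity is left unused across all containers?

26

Sorted descending: 27, 24, 23, 21, 12, 11, 9, 9, 7, 7, 6, 5, 5, 5, 3.
Put 27 m³ in container 1; 13 m³ remain.
Put 24 m³ in container 2; 16 m³ remain.
Put 23 m³ in container 3; 17 m³ remain.
Put 21 m³ in container 4; 19 m³ remain.
Put 12 m³ in container 1; 1 m³ remain.
Put 11 m³ in container 2; 5 m³ remain.
Put 9 m³ in container 3; 8 m³ remain.
Put 9 m³ in container 4; 10 m³ remain.
Put 7 m³ in container 3; 1 m³ remain.
Put 7 m³ in container 4; 3 m³ remain.
Put 6 m³ in container 5; 34 m³ remain.
Put 5 m³ in container 2; 0 m³ remain.
Put 5 m³ in container 5; 29 m³ remain.
Put 5 m³ in container 5; 24 m³ remain.
Put 3 m³ in container 4; 0 m³ remain.
5 containers × 40 m³ = 200 m³; used 174 m³; unused 26 m³.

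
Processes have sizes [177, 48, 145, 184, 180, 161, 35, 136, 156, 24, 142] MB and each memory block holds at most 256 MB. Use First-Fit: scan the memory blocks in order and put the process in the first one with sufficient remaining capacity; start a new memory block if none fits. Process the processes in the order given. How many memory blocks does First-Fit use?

177 MB → memory block 1 (remaining 79 MB)
48 MB → memory block 1 (remaining 31 MB)
145 MB → memory block 2 (remaining 111 MB)
184 MB → memory block 3 (remaining 72 MB)
180 MB → memory block 4 (remaining 76 MB)
161 MB → memory block 5 (remaining 95 MB)
35 MB → memory block 2 (remaining 76 MB)
136 MB → memory block 6 (remaining 120 MB)
156 MB → memory block 7 (remaining 100 MB)
24 MB → memory block 1 (remaining 7 MB)
142 MB → memory block 8 (remaining 114 MB)
Final memory blocks: [177,48,24] [145,35] [184] [180] [161] [136] [156] [142].

8 memory blocks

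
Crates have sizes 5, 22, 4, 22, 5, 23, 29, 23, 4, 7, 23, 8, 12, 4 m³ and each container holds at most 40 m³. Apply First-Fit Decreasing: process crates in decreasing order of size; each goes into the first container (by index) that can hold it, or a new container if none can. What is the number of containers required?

Sorted descending: 29, 23, 23, 23, 22, 22, 12, 8, 7, 5, 5, 4, 4, 4.
Put 29 m³ in container 1; 11 m³ remain.
Put 23 m³ in container 2; 17 m³ remain.
Put 23 m³ in container 3; 17 m³ remain.
Put 23 m³ in container 4; 17 m³ remain.
Put 22 m³ in container 5; 18 m³ remain.
Put 22 m³ in container 6; 18 m³ remain.
Put 12 m³ in container 2; 5 m³ remain.
Put 8 m³ in container 1; 3 m³ remain.
Put 7 m³ in container 3; 10 m³ remain.
Put 5 m³ in container 2; 0 m³ remain.
Put 5 m³ in container 3; 5 m³ remain.
Put 4 m³ in container 3; 1 m³ remain.
Put 4 m³ in container 4; 13 m³ remain.
Put 4 m³ in container 4; 9 m³ remain.

6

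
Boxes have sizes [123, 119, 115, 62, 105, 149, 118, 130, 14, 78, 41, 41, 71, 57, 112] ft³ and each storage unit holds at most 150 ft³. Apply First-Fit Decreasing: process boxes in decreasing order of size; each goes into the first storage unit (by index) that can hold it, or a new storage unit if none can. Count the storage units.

11 storage units

Sorted descending: 149, 130, 123, 119, 118, 115, 112, 105, 78, 71, 62, 57, 41, 41, 14.
149 ft³ → storage unit 1 (remaining 1 ft³)
130 ft³ → storage unit 2 (remaining 20 ft³)
123 ft³ → storage unit 3 (remaining 27 ft³)
119 ft³ → storage unit 4 (remaining 31 ft³)
118 ft³ → storage unit 5 (remaining 32 ft³)
115 ft³ → storage unit 6 (remaining 35 ft³)
112 ft³ → storage unit 7 (remaining 38 ft³)
105 ft³ → storage unit 8 (remaining 45 ft³)
78 ft³ → storage unit 9 (remaining 72 ft³)
71 ft³ → storage unit 9 (remaining 1 ft³)
62 ft³ → storage unit 10 (remaining 88 ft³)
57 ft³ → storage unit 10 (remaining 31 ft³)
41 ft³ → storage unit 8 (remaining 4 ft³)
41 ft³ → storage unit 11 (remaining 109 ft³)
14 ft³ → storage unit 2 (remaining 6 ft³)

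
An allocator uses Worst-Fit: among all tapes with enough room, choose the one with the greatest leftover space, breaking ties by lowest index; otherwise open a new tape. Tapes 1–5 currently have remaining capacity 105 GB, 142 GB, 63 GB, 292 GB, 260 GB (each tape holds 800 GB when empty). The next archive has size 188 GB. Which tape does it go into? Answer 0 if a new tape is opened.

4

Tapes with room: tape 4 (292 GB), tape 5 (260 GB).
Most room is tape 4 with 292 GB free.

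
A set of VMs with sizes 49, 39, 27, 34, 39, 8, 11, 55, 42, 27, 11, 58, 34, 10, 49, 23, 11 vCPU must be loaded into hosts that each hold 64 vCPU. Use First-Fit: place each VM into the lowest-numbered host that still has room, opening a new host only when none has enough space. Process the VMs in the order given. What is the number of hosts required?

Put 49 vCPU in host 1; 15 vCPU remain.
Put 39 vCPU in host 2; 25 vCPU remain.
Put 27 vCPU in host 3; 37 vCPU remain.
Put 34 vCPU in host 3; 3 vCPU remain.
Put 39 vCPU in host 4; 25 vCPU remain.
Put 8 vCPU in host 1; 7 vCPU remain.
Put 11 vCPU in host 2; 14 vCPU remain.
Put 55 vCPU in host 5; 9 vCPU remain.
Put 42 vCPU in host 6; 22 vCPU remain.
Put 27 vCPU in host 7; 37 vCPU remain.
Put 11 vCPU in host 2; 3 vCPU remain.
Put 58 vCPU in host 8; 6 vCPU remain.
Put 34 vCPU in host 7; 3 vCPU remain.
Put 10 vCPU in host 4; 15 vCPU remain.
Put 49 vCPU in host 9; 15 vCPU remain.
Put 23 vCPU in host 10; 41 vCPU remain.
Put 11 vCPU in host 4; 4 vCPU remain.

10 hosts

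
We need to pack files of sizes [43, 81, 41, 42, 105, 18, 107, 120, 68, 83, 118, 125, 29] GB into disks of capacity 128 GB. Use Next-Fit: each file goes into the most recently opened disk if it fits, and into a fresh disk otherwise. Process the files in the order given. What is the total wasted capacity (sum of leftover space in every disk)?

43 GB → disk 1 (remaining 85 GB)
81 GB → disk 1 (remaining 4 GB)
41 GB → disk 2 (remaining 87 GB)
42 GB → disk 2 (remaining 45 GB)
105 GB → disk 3 (remaining 23 GB)
18 GB → disk 3 (remaining 5 GB)
107 GB → disk 4 (remaining 21 GB)
120 GB → disk 5 (remaining 8 GB)
68 GB → disk 6 (remaining 60 GB)
83 GB → disk 7 (remaining 45 GB)
118 GB → disk 8 (remaining 10 GB)
125 GB → disk 9 (remaining 3 GB)
29 GB → disk 10 (remaining 99 GB)
10 disks × 128 GB = 1280 GB; used 980 GB; unused 300 GB.

300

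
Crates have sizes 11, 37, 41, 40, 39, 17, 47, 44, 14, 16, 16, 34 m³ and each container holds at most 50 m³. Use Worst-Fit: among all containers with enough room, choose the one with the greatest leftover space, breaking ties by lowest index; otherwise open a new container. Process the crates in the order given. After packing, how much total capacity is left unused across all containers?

Put 11 m³ in container 1; 39 m³ remain.
Put 37 m³ in container 1; 2 m³ remain.
Put 41 m³ in container 2; 9 m³ remain.
Put 40 m³ in container 3; 10 m³ remain.
Put 39 m³ in container 4; 11 m³ remain.
Put 17 m³ in container 5; 33 m³ remain.
Put 47 m³ in container 6; 3 m³ remain.
Put 44 m³ in container 7; 6 m³ remain.
Put 14 m³ in container 5; 19 m³ remain.
Put 16 m³ in container 5; 3 m³ remain.
Put 16 m³ in container 8; 34 m³ remain.
Put 34 m³ in container 8; 0 m³ remain.
8 containers × 50 m³ = 400 m³; used 356 m³; unused 44 m³.

44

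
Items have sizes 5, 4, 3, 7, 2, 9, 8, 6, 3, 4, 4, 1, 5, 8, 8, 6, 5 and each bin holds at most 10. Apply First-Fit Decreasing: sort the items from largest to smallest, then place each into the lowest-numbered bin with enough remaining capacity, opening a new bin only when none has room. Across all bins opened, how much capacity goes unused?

12

Sorted descending: 9, 8, 8, 8, 7, 6, 6, 5, 5, 5, 4, 4, 4, 3, 3, 2, 1.
9 → bin 1 (remaining 1)
8 → bin 2 (remaining 2)
8 → bin 3 (remaining 2)
8 → bin 4 (remaining 2)
7 → bin 5 (remaining 3)
6 → bin 6 (remaining 4)
6 → bin 7 (remaining 4)
5 → bin 8 (remaining 5)
5 → bin 8 (remaining 0)
5 → bin 9 (remaining 5)
4 → bin 6 (remaining 0)
4 → bin 7 (remaining 0)
4 → bin 9 (remaining 1)
3 → bin 5 (remaining 0)
3 → bin 10 (remaining 7)
2 → bin 2 (remaining 0)
1 → bin 1 (remaining 0)
10 bins × 10 = 100; used 88; unused 12.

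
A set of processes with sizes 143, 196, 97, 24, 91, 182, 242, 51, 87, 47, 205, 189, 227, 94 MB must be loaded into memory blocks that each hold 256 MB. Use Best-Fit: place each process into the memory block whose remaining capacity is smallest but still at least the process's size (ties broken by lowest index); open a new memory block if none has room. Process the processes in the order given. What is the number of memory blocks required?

143 MB → memory block 1 (remaining 113 MB)
196 MB → memory block 2 (remaining 60 MB)
97 MB → memory block 1 (remaining 16 MB)
24 MB → memory block 2 (remaining 36 MB)
91 MB → memory block 3 (remaining 165 MB)
182 MB → memory block 4 (remaining 74 MB)
242 MB → memory block 5 (remaining 14 MB)
51 MB → memory block 4 (remaining 23 MB)
87 MB → memory block 3 (remaining 78 MB)
47 MB → memory block 3 (remaining 31 MB)
205 MB → memory block 6 (remaining 51 MB)
189 MB → memory block 7 (remaining 67 MB)
227 MB → memory block 8 (remaining 29 MB)
94 MB → memory block 9 (remaining 162 MB)
Final memory blocks: [143,97] [196,24] [91,87,47] [182,51] [242] [205] [189] [227] [94].

9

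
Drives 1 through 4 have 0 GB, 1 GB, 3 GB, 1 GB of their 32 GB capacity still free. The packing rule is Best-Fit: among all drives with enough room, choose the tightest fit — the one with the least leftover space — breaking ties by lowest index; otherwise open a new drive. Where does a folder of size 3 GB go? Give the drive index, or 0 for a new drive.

Drives with room: drive 3 (3 GB).
Tightest fit is drive 3 with 3 GB free.

3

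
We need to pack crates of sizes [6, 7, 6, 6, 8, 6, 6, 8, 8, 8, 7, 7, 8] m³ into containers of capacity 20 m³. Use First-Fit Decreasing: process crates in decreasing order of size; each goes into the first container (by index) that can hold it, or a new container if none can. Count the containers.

Sorted descending: 8, 8, 8, 8, 8, 7, 7, 7, 6, 6, 6, 6, 6.
container 1: place 8 m³, 12 m³ left
container 1: place 8 m³, 4 m³ left
container 2: place 8 m³, 12 m³ left
container 2: place 8 m³, 4 m³ left
container 3: place 8 m³, 12 m³ left
container 3: place 7 m³, 5 m³ left
container 4: place 7 m³, 13 m³ left
container 4: place 7 m³, 6 m³ left
container 4: place 6 m³, 0 m³ left
container 5: place 6 m³, 14 m³ left
container 5: place 6 m³, 8 m³ left
container 5: place 6 m³, 2 m³ left
container 6: place 6 m³, 14 m³ left
Final containers: [8,8] [8,8] [8,7] [7,7,6] [6,6,6] [6].

6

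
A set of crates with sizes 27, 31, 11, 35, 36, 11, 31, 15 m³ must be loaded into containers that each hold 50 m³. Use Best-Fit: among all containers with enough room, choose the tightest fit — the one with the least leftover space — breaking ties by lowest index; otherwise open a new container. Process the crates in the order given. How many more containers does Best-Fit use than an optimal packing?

Best-Fit: [27] [31,11] [35,15] [36,11] [31] → 5 containers.
5 crates exceed 25 m³ (half the capacity), and no two of those can share a container, so at least 5 containers are needed.
So 5 is already optimal.

0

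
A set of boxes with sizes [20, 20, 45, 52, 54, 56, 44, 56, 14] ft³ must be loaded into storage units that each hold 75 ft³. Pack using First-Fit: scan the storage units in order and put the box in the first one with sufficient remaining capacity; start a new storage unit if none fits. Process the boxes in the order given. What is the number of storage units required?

7 storage units

storage unit 1: place 20 ft³, 55 ft³ left
storage unit 1: place 20 ft³, 35 ft³ left
storage unit 2: place 45 ft³, 30 ft³ left
storage unit 3: place 52 ft³, 23 ft³ left
storage unit 4: place 54 ft³, 21 ft³ left
storage unit 5: place 56 ft³, 19 ft³ left
storage unit 6: place 44 ft³, 31 ft³ left
storage unit 7: place 56 ft³, 19 ft³ left
storage unit 1: place 14 ft³, 21 ft³ left
Final storage units: [20,20,14] [45] [52] [54] [56] [44] [56].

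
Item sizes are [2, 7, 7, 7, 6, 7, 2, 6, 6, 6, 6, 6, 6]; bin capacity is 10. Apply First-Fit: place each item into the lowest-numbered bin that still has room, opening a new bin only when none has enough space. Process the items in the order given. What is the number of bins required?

bin 1: place 2, 8 left
bin 1: place 7, 1 left
bin 2: place 7, 3 left
bin 3: place 7, 3 left
bin 4: place 6, 4 left
bin 5: place 7, 3 left
bin 2: place 2, 1 left
bin 6: place 6, 4 left
bin 7: place 6, 4 left
bin 8: place 6, 4 left
bin 9: place 6, 4 left
bin 10: place 6, 4 left
bin 11: place 6, 4 left
Final bins: [2,7] [7,2] [7] [6] [7] [6] [6] [6] [6] [6] [6].

11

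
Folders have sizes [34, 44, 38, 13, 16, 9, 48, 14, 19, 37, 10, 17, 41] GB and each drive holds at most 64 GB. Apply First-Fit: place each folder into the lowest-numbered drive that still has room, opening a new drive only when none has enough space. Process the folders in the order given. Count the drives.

drive 1: place 34 GB, 30 GB left
drive 2: place 44 GB, 20 GB left
drive 3: place 38 GB, 26 GB left
drive 1: place 13 GB, 17 GB left
drive 1: place 16 GB, 1 GB left
drive 2: place 9 GB, 11 GB left
drive 4: place 48 GB, 16 GB left
drive 3: place 14 GB, 12 GB left
drive 5: place 19 GB, 45 GB left
drive 5: place 37 GB, 8 GB left
drive 2: place 10 GB, 1 GB left
drive 6: place 17 GB, 47 GB left
drive 6: place 41 GB, 6 GB left

6 drives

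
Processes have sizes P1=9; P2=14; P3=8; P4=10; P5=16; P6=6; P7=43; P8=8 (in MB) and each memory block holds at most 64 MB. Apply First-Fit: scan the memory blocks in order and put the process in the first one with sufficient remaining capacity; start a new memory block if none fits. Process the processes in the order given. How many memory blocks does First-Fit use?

memory block 1: place P1 (9 MB), 55 MB left
memory block 1: place P2 (14 MB), 41 MB left
memory block 1: place P3 (8 MB), 33 MB left
memory block 1: place P4 (10 MB), 23 MB left
memory block 1: place P5 (16 MB), 7 MB left
memory block 1: place P6 (6 MB), 1 MB left
memory block 2: place P7 (43 MB), 21 MB left
memory block 2: place P8 (8 MB), 13 MB left

2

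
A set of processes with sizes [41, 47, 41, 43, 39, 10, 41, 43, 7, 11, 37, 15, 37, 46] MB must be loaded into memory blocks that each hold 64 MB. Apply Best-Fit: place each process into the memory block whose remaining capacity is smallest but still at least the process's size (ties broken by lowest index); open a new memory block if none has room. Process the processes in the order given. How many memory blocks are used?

10 memory blocks

memory block 1: place 41 MB, 23 MB left
memory block 2: place 47 MB, 17 MB left
memory block 3: place 41 MB, 23 MB left
memory block 4: place 43 MB, 21 MB left
memory block 5: place 39 MB, 25 MB left
memory block 2: place 10 MB, 7 MB left
memory block 6: place 41 MB, 23 MB left
memory block 7: place 43 MB, 21 MB left
memory block 2: place 7 MB, 0 MB left
memory block 4: place 11 MB, 10 MB left
memory block 8: place 37 MB, 27 MB left
memory block 7: place 15 MB, 6 MB left
memory block 9: place 37 MB, 27 MB left
memory block 10: place 46 MB, 18 MB left
Final memory blocks: [41] [47,10,7] [41] [43,11] [39] [41] [43,15] [37] [37] [46].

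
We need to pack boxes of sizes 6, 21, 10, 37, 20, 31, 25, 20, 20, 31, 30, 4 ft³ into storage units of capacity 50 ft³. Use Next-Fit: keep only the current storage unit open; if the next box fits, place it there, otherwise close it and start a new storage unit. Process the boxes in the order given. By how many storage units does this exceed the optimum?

Next-Fit: [6,21,10] [37] [20] [31] [25,20] [20] [31] [30,4] → 8 storage units.
Total size 255 ft³; any packing needs at least ⌈255/50⌉ = 6 storage units.
An optimal packing achieves that bound: [37,10] [31,6,4] [31] [30,20] [25,21] [20,20] → 6 storage units.
Excess: 8 − 6 = 2.

2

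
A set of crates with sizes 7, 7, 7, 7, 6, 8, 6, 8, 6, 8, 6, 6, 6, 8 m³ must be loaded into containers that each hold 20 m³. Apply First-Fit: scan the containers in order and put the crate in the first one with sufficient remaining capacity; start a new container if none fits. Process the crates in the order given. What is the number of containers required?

5 containers

container 1: place 7 m³, 13 m³ left
container 1: place 7 m³, 6 m³ left
container 2: place 7 m³, 13 m³ left
container 2: place 7 m³, 6 m³ left
container 1: place 6 m³, 0 m³ left
container 3: place 8 m³, 12 m³ left
container 2: place 6 m³, 0 m³ left
container 3: place 8 m³, 4 m³ left
container 4: place 6 m³, 14 m³ left
container 4: place 8 m³, 6 m³ left
container 4: place 6 m³, 0 m³ left
container 5: place 6 m³, 14 m³ left
container 5: place 6 m³, 8 m³ left
container 5: place 8 m³, 0 m³ left
Final containers: [7,7,6] [7,7,6] [8,8] [6,8,6] [6,6,8].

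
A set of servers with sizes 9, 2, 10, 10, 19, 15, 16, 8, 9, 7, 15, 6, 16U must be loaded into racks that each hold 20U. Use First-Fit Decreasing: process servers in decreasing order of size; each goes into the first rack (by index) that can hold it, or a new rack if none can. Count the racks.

9 racks

Sorted descending: 19, 16, 16, 15, 15, 10, 10, 9, 9, 8, 7, 6, 2.
rack 1: place 19U, 1U left
rack 2: place 16U, 4U left
rack 3: place 16U, 4U left
rack 4: place 15U, 5U left
rack 5: place 15U, 5U left
rack 6: place 10U, 10U left
rack 6: place 10U, 0U left
rack 7: place 9U, 11U left
rack 7: place 9U, 2U left
rack 8: place 8U, 12U left
rack 8: place 7U, 5U left
rack 9: place 6U, 14U left
rack 2: place 2U, 2U left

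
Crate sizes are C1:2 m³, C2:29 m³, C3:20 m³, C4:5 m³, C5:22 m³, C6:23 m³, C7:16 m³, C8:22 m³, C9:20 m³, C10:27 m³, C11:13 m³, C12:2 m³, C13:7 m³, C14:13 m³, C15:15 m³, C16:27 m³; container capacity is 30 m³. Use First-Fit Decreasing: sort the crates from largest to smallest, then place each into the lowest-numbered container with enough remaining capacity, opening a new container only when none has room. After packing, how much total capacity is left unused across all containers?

37

Sorted descending: 29, 27, 27, 23, 22, 22, 20, 20, 16, 15, 13, 13, 7, 5, 2, 2.
container 1: place 29 m³, 1 m³ left
container 2: place 27 m³, 3 m³ left
container 3: place 27 m³, 3 m³ left
container 4: place 23 m³, 7 m³ left
container 5: place 22 m³, 8 m³ left
container 6: place 22 m³, 8 m³ left
container 7: place 20 m³, 10 m³ left
container 8: place 20 m³, 10 m³ left
container 9: place 16 m³, 14 m³ left
container 10: place 15 m³, 15 m³ left
container 9: place 13 m³, 1 m³ left
container 10: place 13 m³, 2 m³ left
container 4: place 7 m³, 0 m³ left
container 5: place 5 m³, 3 m³ left
container 2: place 2 m³, 1 m³ left
container 3: place 2 m³, 1 m³ left
10 containers × 30 m³ = 300 m³; used 263 m³; unused 37 m³.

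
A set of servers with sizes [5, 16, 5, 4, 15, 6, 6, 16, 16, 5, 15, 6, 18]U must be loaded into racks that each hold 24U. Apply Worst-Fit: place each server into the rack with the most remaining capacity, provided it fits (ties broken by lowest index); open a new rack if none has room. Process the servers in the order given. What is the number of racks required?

Put 5U in rack 1; 19U remain.
Put 16U in rack 1; 3U remain.
Put 5U in rack 2; 19U remain.
Put 4U in rack 2; 15U remain.
Put 15U in rack 2; 0U remain.
Put 6U in rack 3; 18U remain.
Put 6U in rack 3; 12U remain.
Put 16U in rack 4; 8U remain.
Put 16U in rack 5; 8U remain.
Put 5U in rack 3; 7U remain.
Put 15U in rack 6; 9U remain.
Put 6U in rack 6; 3U remain.
Put 18U in rack 7; 6U remain.
Final racks: [5,16] [5,4,15] [6,6,5] [16] [16] [15,6] [18].

7 racks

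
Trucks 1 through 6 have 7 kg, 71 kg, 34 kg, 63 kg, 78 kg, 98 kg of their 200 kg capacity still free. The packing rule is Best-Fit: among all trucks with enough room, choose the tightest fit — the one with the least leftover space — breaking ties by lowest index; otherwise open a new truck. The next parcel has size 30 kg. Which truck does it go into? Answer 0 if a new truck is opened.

3

Trucks with room: truck 2 (71 kg), truck 3 (34 kg), truck 4 (63 kg), truck 5 (78 kg), truck 6 (98 kg).
Tightest fit is truck 3 with 34 kg free.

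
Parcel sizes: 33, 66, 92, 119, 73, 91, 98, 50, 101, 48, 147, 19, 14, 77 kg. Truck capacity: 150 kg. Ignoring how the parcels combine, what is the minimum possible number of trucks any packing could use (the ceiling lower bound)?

7

Total size = 33 + 66 + 92 + 119 + 73 + 91 + 98 + 50 + 101 + 48 + 147 + 19 + 14 + 77 = 1028 kg.
⌈1028 / 150⌉ = 7.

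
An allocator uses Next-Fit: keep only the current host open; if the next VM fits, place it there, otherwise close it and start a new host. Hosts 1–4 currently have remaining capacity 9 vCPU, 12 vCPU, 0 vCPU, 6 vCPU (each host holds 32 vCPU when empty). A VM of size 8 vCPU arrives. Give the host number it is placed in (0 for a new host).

0

Next-Fit only looks at host 4, which has 6 vCPU free.
8 vCPU does not fit, so a new host is opened.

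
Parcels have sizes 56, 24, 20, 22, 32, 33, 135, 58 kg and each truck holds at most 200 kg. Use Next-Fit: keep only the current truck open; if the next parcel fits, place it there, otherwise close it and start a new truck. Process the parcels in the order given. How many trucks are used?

2

truck 1: place 56 kg, 144 kg left
truck 1: place 24 kg, 120 kg left
truck 1: place 20 kg, 100 kg left
truck 1: place 22 kg, 78 kg left
truck 1: place 32 kg, 46 kg left
truck 1: place 33 kg, 13 kg left
truck 2: place 135 kg, 65 kg left
truck 2: place 58 kg, 7 kg left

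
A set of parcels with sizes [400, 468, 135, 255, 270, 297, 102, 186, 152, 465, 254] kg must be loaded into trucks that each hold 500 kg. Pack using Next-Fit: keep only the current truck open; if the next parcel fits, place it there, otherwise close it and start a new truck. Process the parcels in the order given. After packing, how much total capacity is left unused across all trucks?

Put 400 kg in truck 1; 100 kg remain.
Put 468 kg in truck 2; 32 kg remain.
Put 135 kg in truck 3; 365 kg remain.
Put 255 kg in truck 3; 110 kg remain.
Put 270 kg in truck 4; 230 kg remain.
Put 297 kg in truck 5; 203 kg remain.
Put 102 kg in truck 5; 101 kg remain.
Put 186 kg in truck 6; 314 kg remain.
Put 152 kg in truck 6; 162 kg remain.
Put 465 kg in truck 7; 35 kg remain.
Put 254 kg in truck 8; 246 kg remain.
8 trucks × 500 kg = 4000 kg; used 2984 kg; unused 1016 kg.

1016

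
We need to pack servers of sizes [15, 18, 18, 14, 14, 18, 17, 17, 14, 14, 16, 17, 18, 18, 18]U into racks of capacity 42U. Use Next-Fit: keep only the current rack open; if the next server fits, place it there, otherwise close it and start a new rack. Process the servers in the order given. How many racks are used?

8 racks

rack 1: place 15U, 27U left
rack 1: place 18U, 9U left
rack 2: place 18U, 24U left
rack 2: place 14U, 10U left
rack 3: place 14U, 28U left
rack 3: place 18U, 10U left
rack 4: place 17U, 25U left
rack 4: place 17U, 8U left
rack 5: place 14U, 28U left
rack 5: place 14U, 14U left
rack 6: place 16U, 26U left
rack 6: place 17U, 9U left
rack 7: place 18U, 24U left
rack 7: place 18U, 6U left
rack 8: place 18U, 24U left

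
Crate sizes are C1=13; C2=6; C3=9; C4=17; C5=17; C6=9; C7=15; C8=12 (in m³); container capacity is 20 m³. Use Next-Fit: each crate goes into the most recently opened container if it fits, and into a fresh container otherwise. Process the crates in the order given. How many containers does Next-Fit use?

C1 (13 m³) → container 1 (remaining 7 m³)
C2 (6 m³) → container 1 (remaining 1 m³)
C3 (9 m³) → container 2 (remaining 11 m³)
C4 (17 m³) → container 3 (remaining 3 m³)
C5 (17 m³) → container 4 (remaining 3 m³)
C6 (9 m³) → container 5 (remaining 11 m³)
C7 (15 m³) → container 6 (remaining 5 m³)
C8 (12 m³) → container 7 (remaining 8 m³)
Final containers: [13,6] [9] [17] [17] [9] [15] [12].

7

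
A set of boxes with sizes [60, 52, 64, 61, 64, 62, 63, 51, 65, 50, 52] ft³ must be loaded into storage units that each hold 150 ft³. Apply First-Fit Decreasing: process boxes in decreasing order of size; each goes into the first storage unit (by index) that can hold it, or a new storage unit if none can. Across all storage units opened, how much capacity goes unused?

256

Sorted descending: 65, 64, 64, 63, 62, 61, 60, 52, 52, 51, 50.
65 ft³ → storage unit 1 (remaining 85 ft³)
64 ft³ → storage unit 1 (remaining 21 ft³)
64 ft³ → storage unit 2 (remaining 86 ft³)
63 ft³ → storage unit 2 (remaining 23 ft³)
62 ft³ → storage unit 3 (remaining 88 ft³)
61 ft³ → storage unit 3 (remaining 27 ft³)
60 ft³ → storage unit 4 (remaining 90 ft³)
52 ft³ → storage unit 4 (remaining 38 ft³)
52 ft³ → storage unit 5 (remaining 98 ft³)
51 ft³ → storage unit 5 (remaining 47 ft³)
50 ft³ → storage unit 6 (remaining 100 ft³)
6 storage units × 150 ft³ = 900 ft³; used 644 ft³; unused 256 ft³.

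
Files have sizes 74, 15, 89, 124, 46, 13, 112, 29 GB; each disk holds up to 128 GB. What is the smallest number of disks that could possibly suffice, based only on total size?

Total size = 74 + 15 + 89 + 124 + 46 + 13 + 112 + 29 = 502 GB.
⌈502 / 128⌉ = 4.

4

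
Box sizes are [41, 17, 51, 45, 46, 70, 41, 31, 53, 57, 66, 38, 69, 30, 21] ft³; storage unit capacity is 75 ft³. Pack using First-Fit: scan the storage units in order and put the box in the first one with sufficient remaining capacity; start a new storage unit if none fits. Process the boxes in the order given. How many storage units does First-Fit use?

11

41 ft³ → storage unit 1 (remaining 34 ft³)
17 ft³ → storage unit 1 (remaining 17 ft³)
51 ft³ → storage unit 2 (remaining 24 ft³)
45 ft³ → storage unit 3 (remaining 30 ft³)
46 ft³ → storage unit 4 (remaining 29 ft³)
70 ft³ → storage unit 5 (remaining 5 ft³)
41 ft³ → storage unit 6 (remaining 34 ft³)
31 ft³ → storage unit 6 (remaining 3 ft³)
53 ft³ → storage unit 7 (remaining 22 ft³)
57 ft³ → storage unit 8 (remaining 18 ft³)
66 ft³ → storage unit 9 (remaining 9 ft³)
38 ft³ → storage unit 10 (remaining 37 ft³)
69 ft³ → storage unit 11 (remaining 6 ft³)
30 ft³ → storage unit 3 (remaining 0 ft³)
21 ft³ → storage unit 2 (remaining 3 ft³)
Final storage units: [41,17] [51,21] [45,30] [46] [70] [41,31] [53] [57] [66] [38] [69].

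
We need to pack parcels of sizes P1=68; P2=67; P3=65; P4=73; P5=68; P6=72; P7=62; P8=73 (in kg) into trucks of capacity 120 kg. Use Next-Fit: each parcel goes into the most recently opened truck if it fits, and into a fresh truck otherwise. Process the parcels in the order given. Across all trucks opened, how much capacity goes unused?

Put P1 (68 kg) in truck 1; 52 kg remain.
Put P2 (67 kg) in truck 2; 53 kg remain.
Put P3 (65 kg) in truck 3; 55 kg remain.
Put P4 (73 kg) in truck 4; 47 kg remain.
Put P5 (68 kg) in truck 5; 52 kg remain.
Put P6 (72 kg) in truck 6; 48 kg remain.
Put P7 (62 kg) in truck 7; 58 kg remain.
Put P8 (73 kg) in truck 8; 47 kg remain.
8 trucks × 120 kg = 960 kg; used 548 kg; unused 412 kg.

412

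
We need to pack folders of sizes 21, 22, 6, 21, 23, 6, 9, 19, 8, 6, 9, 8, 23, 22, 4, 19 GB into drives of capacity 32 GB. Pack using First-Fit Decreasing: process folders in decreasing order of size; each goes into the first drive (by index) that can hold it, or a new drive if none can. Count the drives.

8 drives

Sorted descending: 23, 23, 22, 22, 21, 21, 19, 19, 9, 9, 8, 8, 6, 6, 6, 4.
23 GB → drive 1 (remaining 9 GB)
23 GB → drive 2 (remaining 9 GB)
22 GB → drive 3 (remaining 10 GB)
22 GB → drive 4 (remaining 10 GB)
21 GB → drive 5 (remaining 11 GB)
21 GB → drive 6 (remaining 11 GB)
19 GB → drive 7 (remaining 13 GB)
19 GB → drive 8 (remaining 13 GB)
9 GB → drive 1 (remaining 0 GB)
9 GB → drive 2 (remaining 0 GB)
8 GB → drive 3 (remaining 2 GB)
8 GB → drive 4 (remaining 2 GB)
6 GB → drive 5 (remaining 5 GB)
6 GB → drive 6 (remaining 5 GB)
6 GB → drive 7 (remaining 7 GB)
4 GB → drive 5 (remaining 1 GB)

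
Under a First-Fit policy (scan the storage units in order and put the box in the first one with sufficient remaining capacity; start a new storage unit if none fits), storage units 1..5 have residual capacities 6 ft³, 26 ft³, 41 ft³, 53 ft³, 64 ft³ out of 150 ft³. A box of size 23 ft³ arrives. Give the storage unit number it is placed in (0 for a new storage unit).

2

Storage units with room: storage unit 2 (26 ft³), storage unit 3 (41 ft³), storage unit 4 (53 ft³), storage unit 5 (64 ft³).
The first with room is storage unit 2.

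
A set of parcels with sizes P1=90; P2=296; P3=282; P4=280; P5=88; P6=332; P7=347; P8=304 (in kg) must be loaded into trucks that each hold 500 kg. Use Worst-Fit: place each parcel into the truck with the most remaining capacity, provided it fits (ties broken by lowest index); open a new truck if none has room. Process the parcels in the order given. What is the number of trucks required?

6

P1 (90 kg) → truck 1 (remaining 410 kg)
P2 (296 kg) → truck 1 (remaining 114 kg)
P3 (282 kg) → truck 2 (remaining 218 kg)
P4 (280 kg) → truck 3 (remaining 220 kg)
P5 (88 kg) → truck 3 (remaining 132 kg)
P6 (332 kg) → truck 4 (remaining 168 kg)
P7 (347 kg) → truck 5 (remaining 153 kg)
P8 (304 kg) → truck 6 (remaining 196 kg)
Final trucks: [90,296] [282] [280,88] [332] [347] [304].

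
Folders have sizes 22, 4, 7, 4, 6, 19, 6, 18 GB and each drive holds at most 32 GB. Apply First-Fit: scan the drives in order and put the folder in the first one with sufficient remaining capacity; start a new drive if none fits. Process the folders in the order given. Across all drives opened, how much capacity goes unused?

10

drive 1: place 22 GB, 10 GB left
drive 1: place 4 GB, 6 GB left
drive 2: place 7 GB, 25 GB left
drive 1: place 4 GB, 2 GB left
drive 2: place 6 GB, 19 GB left
drive 2: place 19 GB, 0 GB left
drive 3: place 6 GB, 26 GB left
drive 3: place 18 GB, 8 GB left
3 drives × 32 GB = 96 GB; used 86 GB; unused 10 GB.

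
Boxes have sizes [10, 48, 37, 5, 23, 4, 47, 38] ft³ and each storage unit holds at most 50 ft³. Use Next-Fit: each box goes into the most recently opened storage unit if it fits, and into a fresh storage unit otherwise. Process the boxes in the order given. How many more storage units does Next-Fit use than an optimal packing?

Next-Fit: [10] [48] [37,5] [23,4] [47] [38] → 6 storage units.
Total size 212 ft³; any packing needs at least ⌈212/50⌉ = 5 storage units.
An optimal packing achieves that bound: [48] [47] [38,10] [37,5,4] [23] → 5 storage units.
Excess: 6 − 5 = 1.

1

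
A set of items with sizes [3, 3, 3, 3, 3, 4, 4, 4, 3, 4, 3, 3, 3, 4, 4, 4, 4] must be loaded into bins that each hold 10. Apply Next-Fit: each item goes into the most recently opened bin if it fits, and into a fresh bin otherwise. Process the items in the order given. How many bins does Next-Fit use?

7 bins

3 → bin 1 (remaining 7)
3 → bin 1 (remaining 4)
3 → bin 1 (remaining 1)
3 → bin 2 (remaining 7)
3 → bin 2 (remaining 4)
4 → bin 2 (remaining 0)
4 → bin 3 (remaining 6)
4 → bin 3 (remaining 2)
3 → bin 4 (remaining 7)
4 → bin 4 (remaining 3)
3 → bin 4 (remaining 0)
3 → bin 5 (remaining 7)
3 → bin 5 (remaining 4)
4 → bin 5 (remaining 0)
4 → bin 6 (remaining 6)
4 → bin 6 (remaining 2)
4 → bin 7 (remaining 6)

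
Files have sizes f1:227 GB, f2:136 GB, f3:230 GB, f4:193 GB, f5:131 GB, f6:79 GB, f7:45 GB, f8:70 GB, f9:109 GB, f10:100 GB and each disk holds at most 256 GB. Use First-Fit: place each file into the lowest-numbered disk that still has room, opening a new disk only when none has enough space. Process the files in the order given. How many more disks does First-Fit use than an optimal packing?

First-Fit: [227] [136,79] [230] [193,45] [131,70] [109,100] → 6 disks.
Total size 1320 GB; any packing needs at least ⌈1320/256⌉ = 6 disks.
So 6 is already optimal.

0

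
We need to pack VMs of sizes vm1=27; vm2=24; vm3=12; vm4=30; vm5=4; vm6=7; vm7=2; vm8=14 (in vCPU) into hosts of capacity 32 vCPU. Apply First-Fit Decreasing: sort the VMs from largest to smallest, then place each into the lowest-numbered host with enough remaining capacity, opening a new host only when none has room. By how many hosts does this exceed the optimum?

0

First-Fit Decreasing: [30,2] [27,4] [24,7] [14,12] → 4 hosts.
Total size 120 vCPU; any packing needs at least ⌈120/32⌉ = 4 hosts.
So 4 is already optimal.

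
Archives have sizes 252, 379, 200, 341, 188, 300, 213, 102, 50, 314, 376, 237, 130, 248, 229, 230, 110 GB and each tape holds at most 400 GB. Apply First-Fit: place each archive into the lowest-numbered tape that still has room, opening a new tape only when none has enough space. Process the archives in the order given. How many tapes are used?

Put 252 GB in tape 1; 148 GB remain.
Put 379 GB in tape 2; 21 GB remain.
Put 200 GB in tape 3; 200 GB remain.
Put 341 GB in tape 4; 59 GB remain.
Put 188 GB in tape 3; 12 GB remain.
Put 300 GB in tape 5; 100 GB remain.
Put 213 GB in tape 6; 187 GB remain.
Put 102 GB in tape 1; 46 GB remain.
Put 50 GB in tape 4; 9 GB remain.
Put 314 GB in tape 7; 86 GB remain.
Put 376 GB in tape 8; 24 GB remain.
Put 237 GB in tape 9; 163 GB remain.
Put 130 GB in tape 6; 57 GB remain.
Put 248 GB in tape 10; 152 GB remain.
Put 229 GB in tape 11; 171 GB remain.
Put 230 GB in tape 12; 170 GB remain.
Put 110 GB in tape 9; 53 GB remain.
Final tapes: [252,102] [379] [200,188] [341,50] [300] [213,130] [314] [376] [237,110] [248] [229] [230].

12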